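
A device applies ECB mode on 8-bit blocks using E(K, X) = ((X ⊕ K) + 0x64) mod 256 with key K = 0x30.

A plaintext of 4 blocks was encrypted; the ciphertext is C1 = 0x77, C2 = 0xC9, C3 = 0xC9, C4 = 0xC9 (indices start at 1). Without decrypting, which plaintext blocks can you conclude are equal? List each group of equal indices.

P2 = P3 = P4

ECB encrypts each block independently with the same key, so equal ciphertext blocks imply equal plaintext blocks.
C2 = C3 = C4 = 0xC9, so P2 = P3 = P4.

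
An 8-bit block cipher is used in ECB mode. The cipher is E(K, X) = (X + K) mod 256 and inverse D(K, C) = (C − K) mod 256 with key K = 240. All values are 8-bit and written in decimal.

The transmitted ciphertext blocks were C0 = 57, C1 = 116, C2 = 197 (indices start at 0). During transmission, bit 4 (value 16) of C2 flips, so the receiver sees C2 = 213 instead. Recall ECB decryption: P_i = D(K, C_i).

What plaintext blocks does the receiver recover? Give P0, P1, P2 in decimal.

Only C2 changed, to 213. In ECB, a change in C_i affects only P_i. Decrypting the received ciphertext:
P0: D(K, 57) = 73.
P1: D(K, 116) = 132.
P2: D(K, 213) = 229.
Blocks that differ from the original plaintext: P2.

P0 = 73, P1 = 132, P2 = 229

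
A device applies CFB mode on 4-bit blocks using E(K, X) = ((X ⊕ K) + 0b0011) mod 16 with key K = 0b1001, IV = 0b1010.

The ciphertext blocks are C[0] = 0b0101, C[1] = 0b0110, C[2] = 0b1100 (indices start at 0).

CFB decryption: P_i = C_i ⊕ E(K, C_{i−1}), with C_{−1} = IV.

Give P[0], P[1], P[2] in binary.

P[0]: E(K, 0b1010) = 0b0110; 0b0101 ⊕ 0b0110 = 0b0011.
P[1]: E(K, 0b0101) = 0b1111; 0b0110 ⊕ 0b1111 = 0b1001.
P[2]: E(K, 0b0110) = 0b0010; 0b1100 ⊕ 0b0010 = 0b1110.

P[0] = 0b0011, P[1] = 0b1001, P[2] = 0b1110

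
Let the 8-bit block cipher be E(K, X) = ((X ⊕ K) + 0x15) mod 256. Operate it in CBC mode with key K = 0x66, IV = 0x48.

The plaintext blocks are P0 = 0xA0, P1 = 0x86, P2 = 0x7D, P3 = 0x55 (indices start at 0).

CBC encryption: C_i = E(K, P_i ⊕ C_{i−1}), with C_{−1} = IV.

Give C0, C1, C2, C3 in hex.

C0: P0 ⊕ 0x48 = 0xE8; E(K, 0xE8) = 0xA3.
C1: P1 ⊕ 0xA3 = 0x25; E(K, 0x25) = 0x58.
C2: P2 ⊕ 0x58 = 0x25; E(K, 0x25) = 0x58.
C3: P3 ⊕ 0x58 = 0x0D; E(K, 0x0D) = 0x80.

C0 = 0xA3, C1 = 0x58, C2 = 0x58, C3 = 0x80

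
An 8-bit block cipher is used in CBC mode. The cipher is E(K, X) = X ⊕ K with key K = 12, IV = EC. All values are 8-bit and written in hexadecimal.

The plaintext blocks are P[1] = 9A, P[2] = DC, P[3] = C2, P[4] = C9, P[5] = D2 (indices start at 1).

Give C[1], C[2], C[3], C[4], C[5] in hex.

CBC encryption: C_i = E(K, P_i ⊕ C_{i−1}), with C_{0} = IV.
C[1]: P[1] ⊕ EC = 76; E(K, 76) = 64.
C[2]: P[2] ⊕ 64 = B8; E(K, B8) = AA.
C[3]: P[3] ⊕ AA = 68; E(K, 68) = 7A.
C[4]: P[4] ⊕ 7A = B3; E(K, B3) = A1.
C[5]: P[5] ⊕ A1 = 73; E(K, 73) = 61.

C[1] = 64, C[2] = AA, C[3] = 7A, C[4] = A1, C[5] = 61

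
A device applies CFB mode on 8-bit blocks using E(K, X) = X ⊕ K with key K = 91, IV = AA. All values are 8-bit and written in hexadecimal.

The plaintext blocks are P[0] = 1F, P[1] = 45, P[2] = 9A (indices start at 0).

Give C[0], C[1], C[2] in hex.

C[0] = 24, C[1] = F0, C[2] = FB

CFB encryption: C_i = P_i ⊕ E(K, C_{i−1}), with C_{−1} = IV.
C[0]: E(K, AA) = 3B; 1F ⊕ 3B = 24.
C[1]: E(K, 24) = B5; 45 ⊕ B5 = F0.
C[2]: E(K, F0) = 61; 9A ⊕ 61 = FB.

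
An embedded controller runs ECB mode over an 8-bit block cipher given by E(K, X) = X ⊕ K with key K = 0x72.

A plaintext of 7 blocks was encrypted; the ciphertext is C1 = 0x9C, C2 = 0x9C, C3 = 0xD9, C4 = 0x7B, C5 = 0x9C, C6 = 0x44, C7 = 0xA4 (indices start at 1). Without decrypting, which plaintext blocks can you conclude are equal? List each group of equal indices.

ECB encrypts each block independently with the same key, so equal ciphertext blocks imply equal plaintext blocks.
C1 = C2 = C5 = 0x9C, so P1 = P2 = P5.

P1 = P2 = P5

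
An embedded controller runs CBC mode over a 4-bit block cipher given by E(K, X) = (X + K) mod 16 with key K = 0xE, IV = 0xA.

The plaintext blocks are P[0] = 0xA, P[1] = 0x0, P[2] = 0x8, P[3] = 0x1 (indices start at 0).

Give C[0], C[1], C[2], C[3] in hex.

C[0] = 0xE, C[1] = 0xC, C[2] = 0x2, C[3] = 0x1

CBC encryption: C_i = E(K, P_i ⊕ C_{i−1}), with C_{−1} = IV.
C[0]: P[0] ⊕ 0xA = 0x0; E(K, 0x0) = 0xE.
C[1]: P[1] ⊕ 0xE = 0xE; E(K, 0xE) = 0xC.
C[2]: P[2] ⊕ 0xC = 0x4; E(K, 0x4) = 0x2.
C[3]: P[3] ⊕ 0x2 = 0x3; E(K, 0x3) = 0x1.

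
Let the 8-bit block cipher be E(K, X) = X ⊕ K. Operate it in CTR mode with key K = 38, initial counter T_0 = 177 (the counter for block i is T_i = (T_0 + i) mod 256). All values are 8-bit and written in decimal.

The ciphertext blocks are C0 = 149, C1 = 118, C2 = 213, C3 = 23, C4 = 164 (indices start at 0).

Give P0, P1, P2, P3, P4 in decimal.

CTR decryption: S_i = E(K, T_i) where T_i is the counter for block i; P_i = C_i ⊕ S_i.
P0: T = 177, S = E(K, T) = 151; 149 ⊕ 151 = 2.
P1: T = 178, S = E(K, T) = 148; 118 ⊕ 148 = 226.
P2: T = 179, S = E(K, T) = 149; 213 ⊕ 149 = 64.
P3: T = 180, S = E(K, T) = 146; 23 ⊕ 146 = 133.
P4: T = 181, S = E(K, T) = 147; 164 ⊕ 147 = 55.

P0 = 2, P1 = 226, P2 = 64, P3 = 133, P4 = 55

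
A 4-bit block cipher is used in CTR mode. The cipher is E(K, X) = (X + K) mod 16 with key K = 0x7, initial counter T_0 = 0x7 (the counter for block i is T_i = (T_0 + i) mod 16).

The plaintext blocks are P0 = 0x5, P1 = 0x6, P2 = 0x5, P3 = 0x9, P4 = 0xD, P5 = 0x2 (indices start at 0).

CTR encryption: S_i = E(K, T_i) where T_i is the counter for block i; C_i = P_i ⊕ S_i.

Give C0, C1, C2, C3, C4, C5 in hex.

C0: T = 0x7, S = E(K, T) = 0xE; 0x5 ⊕ 0xE = 0xB.
C1: T = 0x8, S = E(K, T) = 0xF; 0x6 ⊕ 0xF = 0x9.
C2: T = 0x9, S = E(K, T) = 0x0; 0x5 ⊕ 0x0 = 0x5.
C3: T = 0xA, S = E(K, T) = 0x1; 0x9 ⊕ 0x1 = 0x8.
C4: T = 0xB, S = E(K, T) = 0x2; 0xD ⊕ 0x2 = 0xF.
C5: T = 0xC, S = E(K, T) = 0x3; 0x2 ⊕ 0x3 = 0x1.

C0 = 0xB, C1 = 0x9, C2 = 0x5, C3 = 0x8, C4 = 0xF, C5 = 0x1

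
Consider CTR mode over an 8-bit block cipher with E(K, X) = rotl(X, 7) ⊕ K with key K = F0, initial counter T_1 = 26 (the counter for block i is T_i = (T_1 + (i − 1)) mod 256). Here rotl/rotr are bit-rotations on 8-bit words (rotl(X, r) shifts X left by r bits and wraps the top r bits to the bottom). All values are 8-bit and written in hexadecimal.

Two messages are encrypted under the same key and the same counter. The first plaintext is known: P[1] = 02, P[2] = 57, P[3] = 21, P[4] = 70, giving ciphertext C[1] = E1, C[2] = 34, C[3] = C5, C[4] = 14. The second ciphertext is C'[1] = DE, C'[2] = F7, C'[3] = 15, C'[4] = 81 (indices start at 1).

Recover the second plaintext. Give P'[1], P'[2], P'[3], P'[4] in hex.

In CTR with a reused counter, both messages share the same keystream S_i, so C_i ⊕ C'_i = P_i ⊕ P'_i and thus P'_i = P_i ⊕ C_i ⊕ C'_i.
P'[1]: 02 ⊕ E1 ⊕ DE = 3D.
P'[2]: 57 ⊕ 34 ⊕ F7 = 94.
P'[3]: 21 ⊕ C5 ⊕ 15 = F1.
P'[4]: 70 ⊕ 14 ⊕ 81 = E5.

P'[1] = 3D, P'[2] = 94, P'[3] = F1, P'[4] = E5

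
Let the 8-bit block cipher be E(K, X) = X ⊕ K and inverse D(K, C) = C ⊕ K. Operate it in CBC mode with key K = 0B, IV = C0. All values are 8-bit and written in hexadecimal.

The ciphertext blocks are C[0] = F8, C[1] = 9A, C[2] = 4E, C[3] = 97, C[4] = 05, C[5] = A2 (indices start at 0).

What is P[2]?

CBC decryption: P_i = D(K, C_i) ⊕ C_{i−1}, with C_{−1} = IV.
P[2]: D(K, 4E) = 45; 45 ⊕ 9A = DF.

P[2] = DF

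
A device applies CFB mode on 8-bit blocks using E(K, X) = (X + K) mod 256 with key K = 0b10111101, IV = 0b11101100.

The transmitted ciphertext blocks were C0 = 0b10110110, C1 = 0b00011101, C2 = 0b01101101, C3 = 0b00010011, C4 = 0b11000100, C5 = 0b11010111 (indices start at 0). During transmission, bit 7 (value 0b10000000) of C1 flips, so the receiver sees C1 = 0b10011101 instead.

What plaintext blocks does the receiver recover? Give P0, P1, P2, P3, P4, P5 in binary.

CFB decryption: P_i = C_i ⊕ E(K, C_{i−1}), with C_{−1} = IV.
Only C1 changed, to 0b10011101. In CFB, a change in C_i flips the same bit in P_i and garbles P_{i+1}. Decrypting the received ciphertext:
P0: E(K, 0b11101100) = 0b10101001; 0b10110110 ⊕ 0b10101001 = 0b00011111.
P1: E(K, 0b10110110) = 0b01110011; 0b10011101 ⊕ 0b01110011 = 0b11101110.
P2: E(K, 0b10011101) = 0b01011010; 0b01101101 ⊕ 0b01011010 = 0b00110111.
P3: E(K, 0b01101101) = 0b00101010; 0b00010011 ⊕ 0b00101010 = 0b00111001.
P4: E(K, 0b00010011) = 0b11010000; 0b11000100 ⊕ 0b11010000 = 0b00010100.
P5: E(K, 0b11000100) = 0b10000001; 0b11010111 ⊕ 0b10000001 = 0b01010110.
Blocks that differ from the original plaintext: P1, P2.

P0 = 0b00011111, P1 = 0b11101110, P2 = 0b00110111, P3 = 0b00111001, P4 = 0b00010100, P5 = 0b01010110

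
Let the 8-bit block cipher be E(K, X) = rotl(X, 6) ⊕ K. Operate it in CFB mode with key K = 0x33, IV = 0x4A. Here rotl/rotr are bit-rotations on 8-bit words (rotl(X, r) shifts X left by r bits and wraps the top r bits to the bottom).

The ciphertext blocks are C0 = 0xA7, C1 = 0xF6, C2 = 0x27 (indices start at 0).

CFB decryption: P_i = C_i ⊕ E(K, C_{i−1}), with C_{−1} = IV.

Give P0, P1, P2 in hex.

P0: E(K, 0x4A) = 0xA1; 0xA7 ⊕ 0xA1 = 0x06.
P1: E(K, 0xA7) = 0xDA; 0xF6 ⊕ 0xDA = 0x2C.
P2: E(K, 0xF6) = 0x8E; 0x27 ⊕ 0x8E = 0xA9.

P0 = 0x06, P1 = 0x2C, P2 = 0xA9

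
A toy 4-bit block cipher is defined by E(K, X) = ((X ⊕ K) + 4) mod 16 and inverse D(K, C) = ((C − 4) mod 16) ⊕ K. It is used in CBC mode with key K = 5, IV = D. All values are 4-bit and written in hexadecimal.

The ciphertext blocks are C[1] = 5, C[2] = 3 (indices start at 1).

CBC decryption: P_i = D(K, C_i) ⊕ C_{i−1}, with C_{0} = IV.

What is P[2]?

P[2]: D(K, 3) = A; A ⊕ 5 = F.

P[2] = F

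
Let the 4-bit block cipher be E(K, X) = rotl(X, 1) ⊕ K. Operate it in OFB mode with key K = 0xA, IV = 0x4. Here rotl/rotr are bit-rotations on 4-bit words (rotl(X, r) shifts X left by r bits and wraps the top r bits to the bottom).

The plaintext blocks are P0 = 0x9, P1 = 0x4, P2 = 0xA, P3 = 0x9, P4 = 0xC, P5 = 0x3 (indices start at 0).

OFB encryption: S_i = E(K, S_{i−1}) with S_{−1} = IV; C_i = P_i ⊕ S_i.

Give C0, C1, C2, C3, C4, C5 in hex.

C0 = 0xB, C1 = 0xA, C2 = 0xD, C3 = 0xD, C4 = 0xE, C5 = 0xD

C0: S = E(K, 0x4) = 0x2; 0x9 ⊕ 0x2 = 0xB.
C1: S = E(K, 0x2) = 0xE; 0x4 ⊕ 0xE = 0xA.
C2: S = E(K, 0xE) = 0x7; 0xA ⊕ 0x7 = 0xD.
C3: S = E(K, 0x7) = 0x4; 0x9 ⊕ 0x4 = 0xD.
C4: S = E(K, 0x4) = 0x2; 0xC ⊕ 0x2 = 0xE.
C5: S = E(K, 0x2) = 0xE; 0x3 ⊕ 0xE = 0xD.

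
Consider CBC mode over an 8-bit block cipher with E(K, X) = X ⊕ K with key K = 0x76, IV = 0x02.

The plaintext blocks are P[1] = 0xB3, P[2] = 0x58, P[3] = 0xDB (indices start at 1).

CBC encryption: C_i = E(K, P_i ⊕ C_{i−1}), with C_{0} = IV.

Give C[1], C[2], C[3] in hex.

C[1] = 0xC7, C[2] = 0xE9, C[3] = 0x44

C[1]: P[1] ⊕ 0x02 = 0xB1; E(K, 0xB1) = 0xC7.
C[2]: P[2] ⊕ 0xC7 = 0x9F; E(K, 0x9F) = 0xE9.
C[3]: P[3] ⊕ 0xE9 = 0x32; E(K, 0x32) = 0x44.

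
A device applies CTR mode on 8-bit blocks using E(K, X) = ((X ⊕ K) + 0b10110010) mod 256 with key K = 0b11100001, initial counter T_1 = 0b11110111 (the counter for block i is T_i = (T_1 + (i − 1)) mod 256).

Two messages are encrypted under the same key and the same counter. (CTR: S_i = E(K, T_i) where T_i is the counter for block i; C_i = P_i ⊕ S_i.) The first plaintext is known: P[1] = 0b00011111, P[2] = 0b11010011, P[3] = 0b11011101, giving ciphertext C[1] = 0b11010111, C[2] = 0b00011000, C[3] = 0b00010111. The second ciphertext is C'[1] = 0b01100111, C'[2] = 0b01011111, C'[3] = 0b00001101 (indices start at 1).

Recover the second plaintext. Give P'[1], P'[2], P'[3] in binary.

P'[1] = 0b10101111, P'[2] = 0b10010100, P'[3] = 0b11000111

In CTR with a reused counter, both messages share the same keystream S_i, so C_i ⊕ C'_i = P_i ⊕ P'_i and thus P'_i = P_i ⊕ C_i ⊕ C'_i.
P'[1]: 0b00011111 ⊕ 0b11010111 ⊕ 0b01100111 = 0b10101111.
P'[2]: 0b11010011 ⊕ 0b00011000 ⊕ 0b01011111 = 0b10010100.
P'[3]: 0b11011101 ⊕ 0b00010111 ⊕ 0b00001101 = 0b11000111.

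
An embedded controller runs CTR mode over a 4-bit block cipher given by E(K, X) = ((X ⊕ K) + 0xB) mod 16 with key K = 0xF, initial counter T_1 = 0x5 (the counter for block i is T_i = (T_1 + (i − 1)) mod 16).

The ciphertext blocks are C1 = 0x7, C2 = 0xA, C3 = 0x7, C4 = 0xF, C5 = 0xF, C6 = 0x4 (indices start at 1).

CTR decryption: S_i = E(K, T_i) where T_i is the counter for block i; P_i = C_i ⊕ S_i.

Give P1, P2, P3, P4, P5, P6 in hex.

P1 = 0x2, P2 = 0xE, P3 = 0x4, P4 = 0xD, P5 = 0xE, P6 = 0x4

P1: T = 0x5, S = E(K, T) = 0x5; 0x7 ⊕ 0x5 = 0x2.
P2: T = 0x6, S = E(K, T) = 0x4; 0xA ⊕ 0x4 = 0xE.
P3: T = 0x7, S = E(K, T) = 0x3; 0x7 ⊕ 0x3 = 0x4.
P4: T = 0x8, S = E(K, T) = 0x2; 0xF ⊕ 0x2 = 0xD.
P5: T = 0x9, S = E(K, T) = 0x1; 0xF ⊕ 0x1 = 0xE.
P6: T = 0xA, S = E(K, T) = 0x0; 0x4 ⊕ 0x0 = 0x4.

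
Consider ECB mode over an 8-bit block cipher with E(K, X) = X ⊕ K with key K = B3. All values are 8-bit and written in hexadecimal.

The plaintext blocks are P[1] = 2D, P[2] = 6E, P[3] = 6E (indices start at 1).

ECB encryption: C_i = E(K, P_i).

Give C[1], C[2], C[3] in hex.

C[1]: E(K, 2D) = 9E.
C[2]: E(K, 6E) = DD.
C[3]: E(K, 6E) = DD.

C[1] = 9E, C[2] = DD, C[3] = DD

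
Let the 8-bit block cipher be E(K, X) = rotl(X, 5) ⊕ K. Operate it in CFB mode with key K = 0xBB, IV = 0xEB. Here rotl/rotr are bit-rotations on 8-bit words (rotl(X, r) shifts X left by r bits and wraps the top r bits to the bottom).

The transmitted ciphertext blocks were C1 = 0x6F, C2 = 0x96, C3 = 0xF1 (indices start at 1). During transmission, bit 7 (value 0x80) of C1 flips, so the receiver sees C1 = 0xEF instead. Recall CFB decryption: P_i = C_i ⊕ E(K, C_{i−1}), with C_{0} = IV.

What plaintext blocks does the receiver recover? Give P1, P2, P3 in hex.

P1 = 0x29, P2 = 0xD0, P3 = 0x98

Only C1 changed, to 0xEF. In CFB, a change in C_i flips the same bit in P_i and garbles P_{i+1}. Decrypting the received ciphertext:
P1: E(K, 0xEB) = 0xC6; 0xEF ⊕ 0xC6 = 0x29.
P2: E(K, 0xEF) = 0x46; 0x96 ⊕ 0x46 = 0xD0.
P3: E(K, 0x96) = 0x69; 0xF1 ⊕ 0x69 = 0x98.
Blocks that differ from the original plaintext: P1, P2.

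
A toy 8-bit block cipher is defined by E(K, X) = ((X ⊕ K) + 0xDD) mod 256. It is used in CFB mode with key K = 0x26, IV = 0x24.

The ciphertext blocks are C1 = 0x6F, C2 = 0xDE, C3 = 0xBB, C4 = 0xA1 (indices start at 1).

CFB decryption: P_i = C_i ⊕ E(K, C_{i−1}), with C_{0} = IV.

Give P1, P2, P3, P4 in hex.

P1 = 0xB0, P2 = 0xF8, P3 = 0x6E, P4 = 0xDB

P1: E(K, 0x24) = 0xDF; 0x6F ⊕ 0xDF = 0xB0.
P2: E(K, 0x6F) = 0x26; 0xDE ⊕ 0x26 = 0xF8.
P3: E(K, 0xDE) = 0xD5; 0xBB ⊕ 0xD5 = 0x6E.
P4: E(K, 0xBB) = 0x7A; 0xA1 ⊕ 0x7A = 0xDB.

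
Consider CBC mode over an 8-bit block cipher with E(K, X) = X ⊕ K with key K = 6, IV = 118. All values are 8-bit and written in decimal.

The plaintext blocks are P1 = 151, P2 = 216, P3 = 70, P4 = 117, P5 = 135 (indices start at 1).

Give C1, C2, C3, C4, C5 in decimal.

C1 = 231, C2 = 57, C3 = 121, C4 = 10, C5 = 139

CBC encryption: C_i = E(K, P_i ⊕ C_{i−1}), with C_{0} = IV.
C1: P1 ⊕ 118 = 225; E(K, 225) = 231.
C2: P2 ⊕ 231 = 63; E(K, 63) = 57.
C3: P3 ⊕ 57 = 127; E(K, 127) = 121.
C4: P4 ⊕ 121 = 12; E(K, 12) = 10.
C5: P5 ⊕ 10 = 141; E(K, 141) = 139.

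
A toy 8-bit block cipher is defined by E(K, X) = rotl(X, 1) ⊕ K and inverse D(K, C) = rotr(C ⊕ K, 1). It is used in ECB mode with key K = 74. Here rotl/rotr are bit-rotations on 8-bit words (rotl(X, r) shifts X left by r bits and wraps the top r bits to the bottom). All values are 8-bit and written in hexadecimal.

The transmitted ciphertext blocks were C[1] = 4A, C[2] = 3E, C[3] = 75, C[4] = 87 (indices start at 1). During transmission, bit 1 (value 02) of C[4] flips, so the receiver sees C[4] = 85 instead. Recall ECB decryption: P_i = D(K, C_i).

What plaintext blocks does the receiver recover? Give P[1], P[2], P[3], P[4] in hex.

P[1] = 1F, P[2] = 25, P[3] = 80, P[4] = F8

Only C[4] changed, to 85. In ECB, a change in C_i affects only P_i. Decrypting the received ciphertext:
P[1]: D(K, 4A) = 1F.
P[2]: D(K, 3E) = 25.
P[3]: D(K, 75) = 80.
P[4]: D(K, 85) = F8.
Blocks that differ from the original plaintext: P[4].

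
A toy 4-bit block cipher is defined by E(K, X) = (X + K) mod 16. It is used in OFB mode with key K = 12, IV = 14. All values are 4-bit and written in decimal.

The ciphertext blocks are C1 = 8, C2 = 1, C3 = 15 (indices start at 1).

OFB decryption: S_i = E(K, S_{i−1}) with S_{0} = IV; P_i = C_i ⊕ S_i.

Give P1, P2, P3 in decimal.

P1 = 2, P2 = 7, P3 = 13

P1: S = E(K, 14) = 10; 8 ⊕ 10 = 2.
P2: S = E(K, 10) = 6; 1 ⊕ 6 = 7.
P3: S = E(K, 6) = 2; 15 ⊕ 2 = 13.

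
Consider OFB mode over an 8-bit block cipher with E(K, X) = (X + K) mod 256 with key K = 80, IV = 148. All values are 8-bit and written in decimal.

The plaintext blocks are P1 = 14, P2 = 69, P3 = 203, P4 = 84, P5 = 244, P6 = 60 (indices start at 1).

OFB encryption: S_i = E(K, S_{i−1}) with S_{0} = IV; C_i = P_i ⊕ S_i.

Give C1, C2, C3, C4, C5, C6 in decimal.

C1 = 234, C2 = 113, C3 = 79, C4 = 128, C5 = 208, C6 = 72

C1: S = E(K, 148) = 228; 14 ⊕ 228 = 234.
C2: S = E(K, 228) = 52; 69 ⊕ 52 = 113.
C3: S = E(K, 52) = 132; 203 ⊕ 132 = 79.
C4: S = E(K, 132) = 212; 84 ⊕ 212 = 128.
C5: S = E(K, 212) = 36; 244 ⊕ 36 = 208.
C6: S = E(K, 36) = 116; 60 ⊕ 116 = 72.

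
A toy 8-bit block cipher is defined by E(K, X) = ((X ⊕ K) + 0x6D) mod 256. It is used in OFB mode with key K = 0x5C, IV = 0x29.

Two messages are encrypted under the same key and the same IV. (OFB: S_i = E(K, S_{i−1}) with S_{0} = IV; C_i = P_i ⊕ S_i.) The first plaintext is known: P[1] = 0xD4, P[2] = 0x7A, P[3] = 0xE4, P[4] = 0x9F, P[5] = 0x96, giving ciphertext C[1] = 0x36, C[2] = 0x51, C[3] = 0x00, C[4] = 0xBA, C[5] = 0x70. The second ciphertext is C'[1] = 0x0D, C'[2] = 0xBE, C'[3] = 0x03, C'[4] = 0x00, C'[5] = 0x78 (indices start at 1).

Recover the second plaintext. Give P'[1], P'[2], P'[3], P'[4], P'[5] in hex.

P'[1] = 0xEF, P'[2] = 0x95, P'[3] = 0xE7, P'[4] = 0x25, P'[5] = 0x9E

In OFB with a reused IV, both messages share the same keystream S_i, so C_i ⊕ C'_i = P_i ⊕ P'_i and thus P'_i = P_i ⊕ C_i ⊕ C'_i.
P'[1]: 0xD4 ⊕ 0x36 ⊕ 0x0D = 0xEF.
P'[2]: 0x7A ⊕ 0x51 ⊕ 0xBE = 0x95.
P'[3]: 0xE4 ⊕ 0x00 ⊕ 0x03 = 0xE7.
P'[4]: 0x9F ⊕ 0xBA ⊕ 0x00 = 0x25.
P'[5]: 0x96 ⊕ 0x70 ⊕ 0x78 = 0x9E.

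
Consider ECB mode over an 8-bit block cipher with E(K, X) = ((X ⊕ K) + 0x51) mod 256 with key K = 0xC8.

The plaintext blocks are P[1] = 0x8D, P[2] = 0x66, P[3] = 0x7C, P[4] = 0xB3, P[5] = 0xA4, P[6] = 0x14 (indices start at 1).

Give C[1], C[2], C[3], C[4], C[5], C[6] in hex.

ECB encryption: C_i = E(K, P_i).
C[1]: E(K, 0x8D) = 0x96.
C[2]: E(K, 0x66) = 0xFF.
C[3]: E(K, 0x7C) = 0x05.
C[4]: E(K, 0xB3) = 0xCC.
C[5]: E(K, 0xA4) = 0xBD.
C[6]: E(K, 0x14) = 0x2D.

C[1] = 0x96, C[2] = 0xFF, C[3] = 0x05, C[4] = 0xCC, C[5] = 0xBD, C[6] = 0x2D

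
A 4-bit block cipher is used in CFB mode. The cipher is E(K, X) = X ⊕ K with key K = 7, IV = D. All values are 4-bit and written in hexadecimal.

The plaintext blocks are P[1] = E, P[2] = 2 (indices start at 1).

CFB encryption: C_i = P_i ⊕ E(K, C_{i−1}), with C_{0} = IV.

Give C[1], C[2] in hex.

C[1] = 4, C[2] = 1

C[1]: E(K, D) = A; E ⊕ A = 4.
C[2]: E(K, 4) = 3; 2 ⊕ 3 = 1.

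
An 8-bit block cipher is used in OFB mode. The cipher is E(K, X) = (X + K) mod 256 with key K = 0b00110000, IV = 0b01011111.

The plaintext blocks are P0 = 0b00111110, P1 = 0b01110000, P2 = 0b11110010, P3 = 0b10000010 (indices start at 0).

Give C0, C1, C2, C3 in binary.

C0 = 0b10110001, C1 = 0b11001111, C2 = 0b00011101, C3 = 0b10011101

OFB encryption: S_i = E(K, S_{i−1}) with S_{−1} = IV; C_i = P_i ⊕ S_i.
C0: S = E(K, 0b01011111) = 0b10001111; 0b00111110 ⊕ 0b10001111 = 0b10110001.
C1: S = E(K, 0b10001111) = 0b10111111; 0b01110000 ⊕ 0b10111111 = 0b11001111.
C2: S = E(K, 0b10111111) = 0b11101111; 0b11110010 ⊕ 0b11101111 = 0b00011101.
C3: S = E(K, 0b11101111) = 0b00011111; 0b10000010 ⊕ 0b00011111 = 0b10011101.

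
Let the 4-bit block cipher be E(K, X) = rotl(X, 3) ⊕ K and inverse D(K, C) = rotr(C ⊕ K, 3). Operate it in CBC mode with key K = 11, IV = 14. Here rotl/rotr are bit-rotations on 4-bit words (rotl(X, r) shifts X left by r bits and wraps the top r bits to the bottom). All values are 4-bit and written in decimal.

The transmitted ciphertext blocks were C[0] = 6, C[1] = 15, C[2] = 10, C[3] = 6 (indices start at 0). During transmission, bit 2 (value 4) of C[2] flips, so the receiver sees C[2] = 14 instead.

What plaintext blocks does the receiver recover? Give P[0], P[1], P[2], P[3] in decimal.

CBC decryption: P_i = D(K, C_i) ⊕ C_{i−1}, with C_{−1} = IV.
Only C[2] changed, to 14. In CBC, a change in C_i garbles P_i and flips the same bit in P_{i+1}. Decrypting the received ciphertext:
P[0]: D(K, 6) = 11; 11 ⊕ 14 = 5.
P[1]: D(K, 15) = 8; 8 ⊕ 6 = 14.
P[2]: D(K, 14) = 10; 10 ⊕ 15 = 5.
P[3]: D(K, 6) = 11; 11 ⊕ 14 = 5.
Blocks that differ from the original plaintext: P[2], P[3].

P[0] = 5, P[1] = 14, P[2] = 5, P[3] = 5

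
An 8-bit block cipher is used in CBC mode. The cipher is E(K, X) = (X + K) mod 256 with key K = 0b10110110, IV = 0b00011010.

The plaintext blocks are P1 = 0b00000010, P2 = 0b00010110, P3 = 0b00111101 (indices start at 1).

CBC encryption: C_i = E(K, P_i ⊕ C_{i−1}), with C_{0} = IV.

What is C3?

C1: P1 ⊕ 0b00011010 = 0b00011000; E(K, 0b00011000) = 0b11001110.
C2: P2 ⊕ 0b11001110 = 0b11011000; E(K, 0b11011000) = 0b10001110.
C3: P3 ⊕ 0b10001110 = 0b10110011; E(K, 0b10110011) = 0b01101001.

C3 = 0b01101001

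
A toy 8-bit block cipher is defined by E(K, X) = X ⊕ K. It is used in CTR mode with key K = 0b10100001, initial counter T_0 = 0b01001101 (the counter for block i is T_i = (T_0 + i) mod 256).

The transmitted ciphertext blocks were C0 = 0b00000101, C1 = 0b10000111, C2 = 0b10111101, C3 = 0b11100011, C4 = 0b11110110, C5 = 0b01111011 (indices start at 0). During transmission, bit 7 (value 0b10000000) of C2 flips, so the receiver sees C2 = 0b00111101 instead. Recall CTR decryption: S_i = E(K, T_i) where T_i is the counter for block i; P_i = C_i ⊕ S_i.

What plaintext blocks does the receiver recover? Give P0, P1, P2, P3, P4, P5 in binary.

Only C2 changed, to 0b00111101. In CTR, a change in C_i flips the same bit in P_i only; the keystream is unaffected. Decrypting the received ciphertext:
P0: T = 0b01001101, S = E(K, T) = 0b11101100; 0b00000101 ⊕ 0b11101100 = 0b11101001.
P1: T = 0b01001110, S = E(K, T) = 0b11101111; 0b10000111 ⊕ 0b11101111 = 0b01101000.
P2: T = 0b01001111, S = E(K, T) = 0b11101110; 0b00111101 ⊕ 0b11101110 = 0b11010011.
P3: T = 0b01010000, S = E(K, T) = 0b11110001; 0b11100011 ⊕ 0b11110001 = 0b00010010.
P4: T = 0b01010001, S = E(K, T) = 0b11110000; 0b11110110 ⊕ 0b11110000 = 0b00000110.
P5: T = 0b01010010, S = E(K, T) = 0b11110011; 0b01111011 ⊕ 0b11110011 = 0b10001000.
Blocks that differ from the original plaintext: P2.

P0 = 0b11101001, P1 = 0b01101000, P2 = 0b11010011, P3 = 0b00010010, P4 = 0b00000110, P5 = 0b10001000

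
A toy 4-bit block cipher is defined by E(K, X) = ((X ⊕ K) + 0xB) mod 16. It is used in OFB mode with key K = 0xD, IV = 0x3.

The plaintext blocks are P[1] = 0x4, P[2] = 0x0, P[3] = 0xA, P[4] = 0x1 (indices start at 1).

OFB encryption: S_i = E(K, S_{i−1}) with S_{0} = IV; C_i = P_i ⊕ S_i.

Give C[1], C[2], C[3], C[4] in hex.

C[1]: S = E(K, 0x3) = 0x9; 0x4 ⊕ 0x9 = 0xD.
C[2]: S = E(K, 0x9) = 0xF; 0x0 ⊕ 0xF = 0xF.
C[3]: S = E(K, 0xF) = 0xD; 0xA ⊕ 0xD = 0x7.
C[4]: S = E(K, 0xD) = 0xB; 0x1 ⊕ 0xB = 0xA.

C[1] = 0xD, C[2] = 0xF, C[3] = 0x7, C[4] = 0xA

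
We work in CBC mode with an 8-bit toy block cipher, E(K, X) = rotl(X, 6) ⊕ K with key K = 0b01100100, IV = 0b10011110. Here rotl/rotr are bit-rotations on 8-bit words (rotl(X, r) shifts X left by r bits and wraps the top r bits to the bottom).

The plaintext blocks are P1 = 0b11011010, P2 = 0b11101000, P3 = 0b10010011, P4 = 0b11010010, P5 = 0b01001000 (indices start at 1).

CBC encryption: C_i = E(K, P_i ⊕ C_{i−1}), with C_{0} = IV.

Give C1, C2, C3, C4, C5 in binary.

C1 = 0b01110101, C2 = 0b00000011, C3 = 0b01000000, C4 = 0b11000000, C5 = 0b01000110

C1: P1 ⊕ 0b10011110 = 0b01000100; E(K, 0b01000100) = 0b01110101.
C2: P2 ⊕ 0b01110101 = 0b10011101; E(K, 0b10011101) = 0b00000011.
C3: P3 ⊕ 0b00000011 = 0b10010000; E(K, 0b10010000) = 0b01000000.
C4: P4 ⊕ 0b01000000 = 0b10010010; E(K, 0b10010010) = 0b11000000.
C5: P5 ⊕ 0b11000000 = 0b10001000; E(K, 0b10001000) = 0b01000110.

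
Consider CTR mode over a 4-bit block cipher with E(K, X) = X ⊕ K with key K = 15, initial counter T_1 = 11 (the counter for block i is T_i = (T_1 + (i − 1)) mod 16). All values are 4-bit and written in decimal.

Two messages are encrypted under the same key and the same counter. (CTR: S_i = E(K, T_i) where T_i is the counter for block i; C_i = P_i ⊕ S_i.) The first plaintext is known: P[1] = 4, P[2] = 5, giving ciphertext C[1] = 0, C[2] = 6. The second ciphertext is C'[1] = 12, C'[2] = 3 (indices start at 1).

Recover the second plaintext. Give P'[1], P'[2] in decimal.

P'[1] = 8, P'[2] = 0

In CTR with a reused counter, both messages share the same keystream S_i, so C_i ⊕ C'_i = P_i ⊕ P'_i and thus P'_i = P_i ⊕ C_i ⊕ C'_i.
P'[1]: 4 ⊕ 0 ⊕ 12 = 8.
P'[2]: 5 ⊕ 6 ⊕ 3 = 0.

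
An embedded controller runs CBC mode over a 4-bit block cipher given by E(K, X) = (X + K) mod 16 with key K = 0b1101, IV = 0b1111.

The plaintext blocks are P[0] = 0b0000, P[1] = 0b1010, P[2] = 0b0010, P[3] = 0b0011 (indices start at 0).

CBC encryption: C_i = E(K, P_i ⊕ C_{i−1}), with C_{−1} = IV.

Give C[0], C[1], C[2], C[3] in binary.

C[0] = 0b1100, C[1] = 0b0011, C[2] = 0b1110, C[3] = 0b1010

C[0]: P[0] ⊕ 0b1111 = 0b1111; E(K, 0b1111) = 0b1100.
C[1]: P[1] ⊕ 0b1100 = 0b0110; E(K, 0b0110) = 0b0011.
C[2]: P[2] ⊕ 0b0011 = 0b0001; E(K, 0b0001) = 0b1110.
C[3]: P[3] ⊕ 0b1110 = 0b1101; E(K, 0b1101) = 0b1010.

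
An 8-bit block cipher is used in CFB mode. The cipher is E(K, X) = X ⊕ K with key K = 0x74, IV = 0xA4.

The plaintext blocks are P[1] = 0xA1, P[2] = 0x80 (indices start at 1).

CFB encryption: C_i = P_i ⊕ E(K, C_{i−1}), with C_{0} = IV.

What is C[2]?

C[1]: E(K, 0xA4) = 0xD0; 0xA1 ⊕ 0xD0 = 0x71.
C[2]: E(K, 0x71) = 0x05; 0x80 ⊕ 0x05 = 0x85.

C[2] = 0x85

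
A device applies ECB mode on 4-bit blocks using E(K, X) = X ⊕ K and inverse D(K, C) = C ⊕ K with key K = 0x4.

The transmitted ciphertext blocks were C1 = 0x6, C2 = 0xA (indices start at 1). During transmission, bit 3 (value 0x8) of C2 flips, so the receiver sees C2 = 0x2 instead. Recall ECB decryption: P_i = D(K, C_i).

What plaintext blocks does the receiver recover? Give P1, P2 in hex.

Only C2 changed, to 0x2. In ECB, a change in C_i affects only P_i. Decrypting the received ciphertext:
P1: D(K, 0x6) = 0x2.
P2: D(K, 0x2) = 0x6.
Blocks that differ from the original plaintext: P2.

P1 = 0x2, P2 = 0x6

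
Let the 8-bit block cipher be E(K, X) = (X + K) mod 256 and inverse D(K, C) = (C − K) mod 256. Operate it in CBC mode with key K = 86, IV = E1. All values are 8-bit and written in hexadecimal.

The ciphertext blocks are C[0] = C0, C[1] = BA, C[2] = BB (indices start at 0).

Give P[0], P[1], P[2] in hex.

CBC decryption: P_i = D(K, C_i) ⊕ C_{i−1}, with C_{−1} = IV.
P[0]: D(K, C0) = 3A; 3A ⊕ E1 = DB.
P[1]: D(K, BA) = 34; 34 ⊕ C0 = F4.
P[2]: D(K, BB) = 35; 35 ⊕ BA = 8F.

P[0] = DB, P[1] = F4, P[2] = 8F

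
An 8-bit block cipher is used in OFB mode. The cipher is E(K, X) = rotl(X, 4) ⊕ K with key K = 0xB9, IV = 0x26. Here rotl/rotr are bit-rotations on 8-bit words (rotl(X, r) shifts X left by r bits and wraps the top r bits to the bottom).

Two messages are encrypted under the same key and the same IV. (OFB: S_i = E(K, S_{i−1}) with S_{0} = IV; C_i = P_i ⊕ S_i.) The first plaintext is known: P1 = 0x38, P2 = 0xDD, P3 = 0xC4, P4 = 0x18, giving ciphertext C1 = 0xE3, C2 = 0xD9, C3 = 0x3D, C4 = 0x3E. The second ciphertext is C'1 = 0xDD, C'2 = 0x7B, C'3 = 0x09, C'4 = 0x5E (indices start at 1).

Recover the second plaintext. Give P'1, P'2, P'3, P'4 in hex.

P'1 = 0x06, P'2 = 0x7F, P'3 = 0xF0, P'4 = 0x78

In OFB with a reused IV, both messages share the same keystream S_i, so C_i ⊕ C'_i = P_i ⊕ P'_i and thus P'_i = P_i ⊕ C_i ⊕ C'_i.
P'1: 0x38 ⊕ 0xE3 ⊕ 0xDD = 0x06.
P'2: 0xDD ⊕ 0xD9 ⊕ 0x7B = 0x7F.
P'3: 0xC4 ⊕ 0x3D ⊕ 0x09 = 0xF0.
P'4: 0x18 ⊕ 0x3E ⊕ 0x5E = 0x78.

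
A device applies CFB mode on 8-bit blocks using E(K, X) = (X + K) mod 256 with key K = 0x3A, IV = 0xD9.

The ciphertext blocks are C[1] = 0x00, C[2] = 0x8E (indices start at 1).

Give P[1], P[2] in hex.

P[1] = 0x13, P[2] = 0xB4

CFB decryption: P_i = C_i ⊕ E(K, C_{i−1}), with C_{0} = IV.
P[1]: E(K, 0xD9) = 0x13; 0x00 ⊕ 0x13 = 0x13.
P[2]: E(K, 0x00) = 0x3A; 0x8E ⊕ 0x3A = 0xB4.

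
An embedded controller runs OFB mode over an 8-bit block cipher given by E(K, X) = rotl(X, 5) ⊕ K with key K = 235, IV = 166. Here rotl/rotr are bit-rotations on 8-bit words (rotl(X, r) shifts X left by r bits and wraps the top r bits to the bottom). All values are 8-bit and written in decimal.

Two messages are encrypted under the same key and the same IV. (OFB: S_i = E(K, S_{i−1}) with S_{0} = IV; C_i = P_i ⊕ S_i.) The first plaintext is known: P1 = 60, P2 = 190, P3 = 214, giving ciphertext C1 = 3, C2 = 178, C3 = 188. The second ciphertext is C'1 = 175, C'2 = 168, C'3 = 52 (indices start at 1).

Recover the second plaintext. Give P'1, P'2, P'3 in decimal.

P'1 = 144, P'2 = 164, P'3 = 94

In OFB with a reused IV, both messages share the same keystream S_i, so C_i ⊕ C'_i = P_i ⊕ P'_i and thus P'_i = P_i ⊕ C_i ⊕ C'_i.
P'1: 60 ⊕ 3 ⊕ 175 = 144.
P'2: 190 ⊕ 178 ⊕ 168 = 164.
P'3: 214 ⊕ 188 ⊕ 52 = 94.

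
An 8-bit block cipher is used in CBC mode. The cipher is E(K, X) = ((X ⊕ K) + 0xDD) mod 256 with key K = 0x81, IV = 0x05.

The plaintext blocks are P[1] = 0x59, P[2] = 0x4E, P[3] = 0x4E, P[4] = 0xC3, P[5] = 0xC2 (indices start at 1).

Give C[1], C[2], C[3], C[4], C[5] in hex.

C[1] = 0xBA, C[2] = 0x52, C[3] = 0x7A, C[4] = 0x15, C[5] = 0x33

CBC encryption: C_i = E(K, P_i ⊕ C_{i−1}), with C_{0} = IV.
C[1]: P[1] ⊕ 0x05 = 0x5C; E(K, 0x5C) = 0xBA.
C[2]: P[2] ⊕ 0xBA = 0xF4; E(K, 0xF4) = 0x52.
C[3]: P[3] ⊕ 0x52 = 0x1C; E(K, 0x1C) = 0x7A.
C[4]: P[4] ⊕ 0x7A = 0xB9; E(K, 0xB9) = 0x15.
C[5]: P[5] ⊕ 0x15 = 0xD7; E(K, 0xD7) = 0x33.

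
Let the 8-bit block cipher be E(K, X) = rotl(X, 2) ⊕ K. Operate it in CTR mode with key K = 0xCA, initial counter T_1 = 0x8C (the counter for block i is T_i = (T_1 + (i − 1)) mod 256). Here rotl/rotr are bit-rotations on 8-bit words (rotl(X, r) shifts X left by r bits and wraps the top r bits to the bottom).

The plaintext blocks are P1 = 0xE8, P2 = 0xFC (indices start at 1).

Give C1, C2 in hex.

CTR encryption: S_i = E(K, T_i) where T_i is the counter for block i; C_i = P_i ⊕ S_i.
C1: T = 0x8C, S = E(K, T) = 0xF8; 0xE8 ⊕ 0xF8 = 0x10.
C2: T = 0x8D, S = E(K, T) = 0xFC; 0xFC ⊕ 0xFC = 0x00.

C1 = 0x10, C2 = 0x00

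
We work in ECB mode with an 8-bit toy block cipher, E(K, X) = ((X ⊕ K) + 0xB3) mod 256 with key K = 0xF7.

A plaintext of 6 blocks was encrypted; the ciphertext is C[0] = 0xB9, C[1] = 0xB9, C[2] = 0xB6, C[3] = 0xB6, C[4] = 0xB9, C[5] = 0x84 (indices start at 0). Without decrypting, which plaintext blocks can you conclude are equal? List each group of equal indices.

ECB encrypts each block independently with the same key, so equal ciphertext blocks imply equal plaintext blocks.
C[0] = C[1] = C[4] = 0xB9, so P[0] = P[1] = P[4].
C[2] = C[3] = 0xB6, so P[2] = P[3].

P[0] = P[1] = P[4]; P[2] = P[3]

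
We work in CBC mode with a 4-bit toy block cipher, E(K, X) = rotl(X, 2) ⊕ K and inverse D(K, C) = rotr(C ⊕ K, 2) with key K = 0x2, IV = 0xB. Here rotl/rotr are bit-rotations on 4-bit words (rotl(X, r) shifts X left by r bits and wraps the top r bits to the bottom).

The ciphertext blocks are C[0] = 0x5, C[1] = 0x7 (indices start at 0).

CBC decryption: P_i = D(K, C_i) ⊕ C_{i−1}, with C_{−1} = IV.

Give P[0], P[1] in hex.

P[0]: D(K, 0x5) = 0xD; 0xD ⊕ 0xB = 0x6.
P[1]: D(K, 0x7) = 0x5; 0x5 ⊕ 0x5 = 0x0.

P[0] = 0x6, P[1] = 0x0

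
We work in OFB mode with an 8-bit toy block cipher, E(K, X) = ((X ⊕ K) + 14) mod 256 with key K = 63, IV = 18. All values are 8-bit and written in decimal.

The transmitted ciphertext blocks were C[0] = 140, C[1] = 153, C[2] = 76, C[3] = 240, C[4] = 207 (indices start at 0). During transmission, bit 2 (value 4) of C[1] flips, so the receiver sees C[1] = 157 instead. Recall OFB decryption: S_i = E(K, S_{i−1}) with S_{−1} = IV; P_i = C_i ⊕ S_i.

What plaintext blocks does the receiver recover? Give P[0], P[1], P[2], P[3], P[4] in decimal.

P[0] = 183, P[1] = 143, P[2] = 119, P[3] = 226, P[4] = 244

Only C[1] changed, to 157. In OFB, a change in C_i flips the same bit in P_i only; the keystream is unaffected. Decrypting the received ciphertext:
P[0]: S = E(K, 18) = 59; 140 ⊕ 59 = 183.
P[1]: S = E(K, 59) = 18; 157 ⊕ 18 = 143.
P[2]: S = E(K, 18) = 59; 76 ⊕ 59 = 119.
P[3]: S = E(K, 59) = 18; 240 ⊕ 18 = 226.
P[4]: S = E(K, 18) = 59; 207 ⊕ 59 = 244.
Blocks that differ from the original plaintext: P[1].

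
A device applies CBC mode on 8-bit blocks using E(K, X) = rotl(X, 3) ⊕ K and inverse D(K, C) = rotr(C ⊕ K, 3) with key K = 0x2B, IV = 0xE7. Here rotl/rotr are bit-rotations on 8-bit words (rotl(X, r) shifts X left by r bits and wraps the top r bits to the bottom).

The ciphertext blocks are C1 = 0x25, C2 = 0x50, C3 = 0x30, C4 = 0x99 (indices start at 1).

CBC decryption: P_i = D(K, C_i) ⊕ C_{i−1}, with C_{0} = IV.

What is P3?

P3 = 0x33

P3: D(K, 0x30) = 0x63; 0x63 ⊕ 0x50 = 0x33.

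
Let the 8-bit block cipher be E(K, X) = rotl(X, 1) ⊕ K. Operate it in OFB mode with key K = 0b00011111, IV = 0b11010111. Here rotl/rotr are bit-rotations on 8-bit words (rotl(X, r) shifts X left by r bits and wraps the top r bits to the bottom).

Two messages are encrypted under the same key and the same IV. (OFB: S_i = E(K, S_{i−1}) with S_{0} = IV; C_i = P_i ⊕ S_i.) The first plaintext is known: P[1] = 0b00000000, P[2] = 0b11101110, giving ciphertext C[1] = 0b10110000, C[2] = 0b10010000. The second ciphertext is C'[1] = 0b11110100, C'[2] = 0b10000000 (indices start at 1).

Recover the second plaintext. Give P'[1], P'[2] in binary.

P'[1] = 0b01000100, P'[2] = 0b11111110

In OFB with a reused IV, both messages share the same keystream S_i, so C_i ⊕ C'_i = P_i ⊕ P'_i and thus P'_i = P_i ⊕ C_i ⊕ C'_i.
P'[1]: 0b00000000 ⊕ 0b10110000 ⊕ 0b11110100 = 0b01000100.
P'[2]: 0b11101110 ⊕ 0b10010000 ⊕ 0b10000000 = 0b11111110.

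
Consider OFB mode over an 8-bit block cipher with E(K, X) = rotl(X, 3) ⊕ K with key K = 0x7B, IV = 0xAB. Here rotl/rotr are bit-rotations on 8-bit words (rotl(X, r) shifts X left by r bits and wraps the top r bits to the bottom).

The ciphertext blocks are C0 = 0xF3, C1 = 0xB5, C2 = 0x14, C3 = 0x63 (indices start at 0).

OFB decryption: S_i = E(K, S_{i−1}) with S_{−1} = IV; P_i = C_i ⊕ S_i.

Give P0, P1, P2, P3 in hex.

P0 = 0xD5, P1 = 0xFF, P2 = 0x3D, P3 = 0x51

P0: S = E(K, 0xAB) = 0x26; 0xF3 ⊕ 0x26 = 0xD5.
P1: S = E(K, 0x26) = 0x4A; 0xB5 ⊕ 0x4A = 0xFF.
P2: S = E(K, 0x4A) = 0x29; 0x14 ⊕ 0x29 = 0x3D.
P3: S = E(K, 0x29) = 0x32; 0x63 ⊕ 0x32 = 0x51.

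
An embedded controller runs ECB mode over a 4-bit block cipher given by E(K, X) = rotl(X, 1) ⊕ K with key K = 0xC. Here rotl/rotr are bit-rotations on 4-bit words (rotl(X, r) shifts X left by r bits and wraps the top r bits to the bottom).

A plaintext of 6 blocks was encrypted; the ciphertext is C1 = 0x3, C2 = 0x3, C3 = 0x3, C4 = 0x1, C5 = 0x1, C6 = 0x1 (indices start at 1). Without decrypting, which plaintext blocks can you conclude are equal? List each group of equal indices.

ECB encrypts each block independently with the same key, so equal ciphertext blocks imply equal plaintext blocks.
C1 = C2 = C3 = 0x3, so P1 = P2 = P3.
C4 = C5 = C6 = 0x1, so P4 = P5 = P6.

P1 = P2 = P3; P4 = P5 = P6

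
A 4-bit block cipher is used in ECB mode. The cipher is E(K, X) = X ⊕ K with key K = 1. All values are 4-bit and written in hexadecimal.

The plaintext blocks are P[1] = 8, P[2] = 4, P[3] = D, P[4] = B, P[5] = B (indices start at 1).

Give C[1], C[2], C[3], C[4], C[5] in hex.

ECB encryption: C_i = E(K, P_i).
C[1]: E(K, 8) = 9.
C[2]: E(K, 4) = 5.
C[3]: E(K, D) = C.
C[4]: E(K, B) = A.
C[5]: E(K, B) = A.

C[1] = 9, C[2] = 5, C[3] = C, C[4] = A, C[5] = A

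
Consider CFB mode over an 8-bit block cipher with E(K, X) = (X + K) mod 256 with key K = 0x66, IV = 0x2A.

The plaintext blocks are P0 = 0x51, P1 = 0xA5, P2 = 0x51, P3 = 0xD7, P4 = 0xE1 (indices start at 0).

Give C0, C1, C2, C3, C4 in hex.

C0 = 0xC1, C1 = 0x82, C2 = 0xB9, C3 = 0xC8, C4 = 0xCF

CFB encryption: C_i = P_i ⊕ E(K, C_{i−1}), with C_{−1} = IV.
C0: E(K, 0x2A) = 0x90; 0x51 ⊕ 0x90 = 0xC1.
C1: E(K, 0xC1) = 0x27; 0xA5 ⊕ 0x27 = 0x82.
C2: E(K, 0x82) = 0xE8; 0x51 ⊕ 0xE8 = 0xB9.
C3: E(K, 0xB9) = 0x1F; 0xD7 ⊕ 0x1F = 0xC8.
C4: E(K, 0xC8) = 0x2E; 0xE1 ⊕ 0x2E = 0xCF.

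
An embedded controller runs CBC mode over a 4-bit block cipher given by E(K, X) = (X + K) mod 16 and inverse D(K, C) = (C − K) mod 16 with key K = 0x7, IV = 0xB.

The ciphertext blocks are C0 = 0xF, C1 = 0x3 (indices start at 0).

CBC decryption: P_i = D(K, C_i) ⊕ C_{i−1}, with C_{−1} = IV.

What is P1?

P1 = 0x3

P1: D(K, 0x3) = 0xC; 0xC ⊕ 0xF = 0x3.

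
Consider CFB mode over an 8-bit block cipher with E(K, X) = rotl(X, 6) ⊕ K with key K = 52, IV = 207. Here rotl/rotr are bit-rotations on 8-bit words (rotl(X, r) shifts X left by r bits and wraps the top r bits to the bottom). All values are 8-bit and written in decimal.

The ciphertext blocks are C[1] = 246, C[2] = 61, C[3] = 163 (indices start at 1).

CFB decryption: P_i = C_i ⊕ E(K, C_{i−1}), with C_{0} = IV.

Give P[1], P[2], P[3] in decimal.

P[1]: E(K, 207) = 199; 246 ⊕ 199 = 49.
P[2]: E(K, 246) = 137; 61 ⊕ 137 = 180.
P[3]: E(K, 61) = 123; 163 ⊕ 123 = 216.

P[1] = 49, P[2] = 180, P[3] = 216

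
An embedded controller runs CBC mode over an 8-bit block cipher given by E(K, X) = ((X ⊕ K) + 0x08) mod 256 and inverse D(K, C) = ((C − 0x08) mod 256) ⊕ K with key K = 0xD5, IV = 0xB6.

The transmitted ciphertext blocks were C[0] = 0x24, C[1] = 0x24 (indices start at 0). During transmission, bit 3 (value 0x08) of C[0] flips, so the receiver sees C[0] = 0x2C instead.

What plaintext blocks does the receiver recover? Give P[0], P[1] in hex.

CBC decryption: P_i = D(K, C_i) ⊕ C_{i−1}, with C_{−1} = IV.
Only C[0] changed, to 0x2C. In CBC, a change in C_i garbles P_i and flips the same bit in P_{i+1}. Decrypting the received ciphertext:
P[0]: D(K, 0x2C) = 0xF1; 0xF1 ⊕ 0xB6 = 0x47.
P[1]: D(K, 0x24) = 0xC9; 0xC9 ⊕ 0x2C = 0xE5.
Blocks that differ from the original plaintext: P[0], P[1].

P[0] = 0x47, P[1] = 0xE5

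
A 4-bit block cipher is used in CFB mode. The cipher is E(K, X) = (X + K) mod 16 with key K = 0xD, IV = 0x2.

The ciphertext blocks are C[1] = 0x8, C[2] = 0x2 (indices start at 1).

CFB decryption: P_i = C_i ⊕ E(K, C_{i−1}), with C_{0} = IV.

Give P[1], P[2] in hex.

P[1] = 0x7, P[2] = 0x7

P[1]: E(K, 0x2) = 0xF; 0x8 ⊕ 0xF = 0x7.
P[2]: E(K, 0x8) = 0x5; 0x2 ⊕ 0x5 = 0x7.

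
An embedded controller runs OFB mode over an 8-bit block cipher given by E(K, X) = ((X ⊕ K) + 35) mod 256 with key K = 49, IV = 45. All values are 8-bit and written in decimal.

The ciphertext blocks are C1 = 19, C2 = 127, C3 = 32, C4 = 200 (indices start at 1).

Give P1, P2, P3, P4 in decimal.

OFB decryption: S_i = E(K, S_{i−1}) with S_{0} = IV; P_i = C_i ⊕ S_i.
P1: S = E(K, 45) = 63; 19 ⊕ 63 = 44.
P2: S = E(K, 63) = 49; 127 ⊕ 49 = 78.
P3: S = E(K, 49) = 35; 32 ⊕ 35 = 3.
P4: S = E(K, 35) = 53; 200 ⊕ 53 = 253.

P1 = 44, P2 = 78, P3 = 3, P4 = 253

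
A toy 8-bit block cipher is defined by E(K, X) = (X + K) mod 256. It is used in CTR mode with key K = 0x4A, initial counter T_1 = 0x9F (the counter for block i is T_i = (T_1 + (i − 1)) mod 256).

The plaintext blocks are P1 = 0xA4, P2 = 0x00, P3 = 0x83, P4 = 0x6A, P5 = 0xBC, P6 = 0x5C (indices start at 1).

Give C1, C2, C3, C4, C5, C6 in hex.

C1 = 0x4D, C2 = 0xEA, C3 = 0x68, C4 = 0x86, C5 = 0x51, C6 = 0xB2

CTR encryption: S_i = E(K, T_i) where T_i is the counter for block i; C_i = P_i ⊕ S_i.
C1: T = 0x9F, S = E(K, T) = 0xE9; 0xA4 ⊕ 0xE9 = 0x4D.
C2: T = 0xA0, S = E(K, T) = 0xEA; 0x00 ⊕ 0xEA = 0xEA.
C3: T = 0xA1, S = E(K, T) = 0xEB; 0x83 ⊕ 0xEB = 0x68.
C4: T = 0xA2, S = E(K, T) = 0xEC; 0x6A ⊕ 0xEC = 0x86.
C5: T = 0xA3, S = E(K, T) = 0xED; 0xBC ⊕ 0xED = 0x51.
C6: T = 0xA4, S = E(K, T) = 0xEE; 0x5C ⊕ 0xEE = 0xB2.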